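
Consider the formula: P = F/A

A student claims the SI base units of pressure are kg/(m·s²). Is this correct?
Units of each symbol in P = F/A:
  F (force): kg·m/s²
  A (area): m²  → in the denominator, contributes 1/m²

Multiplying the contributions: [kg·m/s²] · [1/m²]
Adding exponents of each base unit: kg: 1, m: -1, s: -2
SI base units of pressure: kg/(m·s²)

The claimed units kg/(m·s²) match the derived units, so the claim is correct.

Answer: Yes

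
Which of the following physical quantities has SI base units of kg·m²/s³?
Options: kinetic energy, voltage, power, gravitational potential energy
Checking the SI base units of each option:
  kinetic energy (E = ½mv²): kg·m²/s²  ✗
  voltage (V = IR): kg·m²/(s³·A)  ✗
  power (P = W/t): kg·m²/s³  ✓ matches
  gravitational potential energy (U = -GMm/r): kg·m²/s²  ✗

Only power has units kg·m²/s³.

Answer: power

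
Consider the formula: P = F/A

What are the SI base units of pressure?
Units of each symbol in P = F/A:
  F (force): kg·m/s²
  A (area): m²  → in the denominator, contributes 1/m²

Multiplying the contributions: [kg·m/s²] · [1/m²]
Adding exponents of each base unit: kg: 1, m: -1, s: -2
SI base units of pressure: kg/(m·s²)

Answer: kg/(m·s²)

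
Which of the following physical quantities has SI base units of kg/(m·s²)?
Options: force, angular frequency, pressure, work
Checking the SI base units of each option:
  force (F = ma): kg·m/s²  ✗
  angular frequency (ω = 2πf): 1/s  ✗
  pressure (P = F/A): kg/(m·s²)  ✓ matches
  work (W = Fd): kg·m²/s²  ✗

Only pressure has units kg/(m·s²).

Answer: pressure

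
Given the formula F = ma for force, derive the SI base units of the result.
Units of each symbol in F = ma:
  m (mass): kg
  a (acceleration): m/s²

Multiplying the contributions: [kg] · [m/s²]
Adding exponents of each base unit: kg: 1, m: 1, s: -2
SI base units of force: kg·m/s²

Answer: kg·m/s²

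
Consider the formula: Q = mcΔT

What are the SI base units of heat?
Units of each symbol in Q = mcΔT:
  m (mass): kg
  c (specific heat capacity, in J/(kg·K)): m²/(s²·K)
  ΔT (temperature change): K

Multiplying the contributions: [kg] · [m²/(s²·K)] · [K]
Adding exponents of each base unit: kg: 1, m: 2, s: -2
SI base units of heat: kg·m²/s²

Answer: kg·m²/s²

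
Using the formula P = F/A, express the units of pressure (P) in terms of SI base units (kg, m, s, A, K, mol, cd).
Units of each symbol in P = F/A:
  F (force): kg·m/s²
  A (area): m²  → in the denominator, contributes 1/m²

Multiplying the contributions: [kg·m/s²] · [1/m²]
Adding exponents of each base unit: kg: 1, m: -1, s: -2
SI base units of pressure: kg/(m·s²)

Answer: kg/(m·s²)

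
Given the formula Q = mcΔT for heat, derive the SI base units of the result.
Units of each symbol in Q = mcΔT:
  m (mass): kg
  c (specific heat capacity, in J/(kg·K)): m²/(s²·K)
  ΔT (temperature change): K

Multiplying the contributions: [kg] · [m²/(s²·K)] · [K]
Adding exponents of each base unit: kg: 1, m: 2, s: -2
SI base units of heat: kg·m²/s²

Answer: kg·m²/s²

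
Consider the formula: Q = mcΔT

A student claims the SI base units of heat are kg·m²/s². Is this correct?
Units of each symbol in Q = mcΔT:
  m (mass): kg
  c (specific heat capacity, in J/(kg·K)): m²/(s²·K)
  ΔT (temperature change): K

Multiplying the contributions: [kg] · [m²/(s²·K)] · [K]
Adding exponents of each base unit: kg: 1, m: 2, s: -2
SI base units of heat: kg·m²/s²

The claimed units kg·m²/s² match the derived units, so the claim is correct.

Answer: Yes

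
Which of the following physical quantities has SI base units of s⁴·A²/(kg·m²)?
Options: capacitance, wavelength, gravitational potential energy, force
Checking the SI base units of each option:
  capacitance (C = Q/V): s⁴·A²/(kg·m²)  ✓ matches
  wavelength (λ = v/f): m  ✗
  gravitational potential energy (U = -GMm/r): kg·m²/s²  ✗
  force (F = ma): kg·m/s²  ✗

Only capacitance has units s⁴·A²/(kg·m²).

Answer: capacitance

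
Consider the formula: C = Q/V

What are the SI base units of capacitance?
Units of each symbol in C = Q/V:
  Q (charge, in coulombs): s·A
  V (voltage, in volts): kg·m²/(s³·A)  → in the denominator, contributes s³·A/(kg·m²)

Multiplying the contributions: [s·A] · [s³·A/(kg·m²)]
Adding exponents of each base unit: kg: -1, m: -2, s: 4, A: 2
SI base units of capacitance: s⁴·A²/(kg·m²)

Answer: s⁴·A²/(kg·m²)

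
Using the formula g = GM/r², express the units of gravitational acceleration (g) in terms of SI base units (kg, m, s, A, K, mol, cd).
Units of each symbol in g = GM/r²:
  G (gravitational constant): m³/(kg·s²)
  M (mass): kg
  r (distance): m  → to the power 2 in the denominator, contributes 1/m²

Multiplying the contributions: [m³/(kg·s²)] · [kg] · [1/m²]
Adding exponents of each base unit: m: 1, s: -2
SI base units of gravitational acceleration: m/s²

Answer: m/s²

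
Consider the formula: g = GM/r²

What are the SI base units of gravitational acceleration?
Units of each symbol in g = GM/r²:
  G (gravitational constant): m³/(kg·s²)
  M (mass): kg
  r (distance): m  → to the power 2 in the denominator, contributes 1/m²

Multiplying the contributions: [m³/(kg·s²)] · [kg] · [1/m²]
Adding exponents of each base unit: m: 1, s: -2
SI base units of gravitational acceleration: m/s²

Answer: m/s²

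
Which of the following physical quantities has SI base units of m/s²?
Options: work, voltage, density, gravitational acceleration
Checking the SI base units of each option:
  work (W = Fd): kg·m²/s²  ✗
  voltage (V = IR): kg·m²/(s³·A)  ✗
  density (ρ = m/V): kg/m³  ✗
  gravitational acceleration (g = GM/r²): m/s²  ✓ matches

Only gravitational acceleration has units m/s².

Answer: gravitational acceleration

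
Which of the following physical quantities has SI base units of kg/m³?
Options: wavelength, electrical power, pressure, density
Checking the SI base units of each option:
  wavelength (λ = v/f): m  ✗
  electrical power (P = IV): kg·m²/s³  ✗
  pressure (P = F/A): kg/(m·s²)  ✗
  density (ρ = m/V): kg/m³  ✓ matches

Only density has units kg/m³.

Answer: density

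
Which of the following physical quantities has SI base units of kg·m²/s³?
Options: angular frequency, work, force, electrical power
Checking the SI base units of each option:
  angular frequency (ω = 2πf): 1/s  ✗
  work (W = Fd): kg·m²/s²  ✗
  force (F = ma): kg·m/s²  ✗
  electrical power (P = IV): kg·m²/s³  ✓ matches

Only electrical power has units kg·m²/s³.

Answer: electrical power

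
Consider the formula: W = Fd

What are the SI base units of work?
Units of each symbol in W = Fd:
  F (force): kg·m/s²
  d (displacement): m

Multiplying the contributions: [kg·m/s²] · [m]
Adding exponents of each base unit: kg: 1, m: 2, s: -2
SI base units of work: kg·m²/s²

Answer: kg·m²/s²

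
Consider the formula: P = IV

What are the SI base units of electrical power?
Units of each symbol in P = IV:
  I (current): A
  V (voltage, in volts): kg·m²/(s³·A)

Multiplying the contributions: [A] · [kg·m²/(s³·A)]
Adding exponents of each base unit: kg: 1, m: 2, s: -3
SI base units of electrical power: kg·m²/s³

Answer: kg·m²/s³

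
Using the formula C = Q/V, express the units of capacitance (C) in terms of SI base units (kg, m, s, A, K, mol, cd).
Units of each symbol in C = Q/V:
  Q (charge, in coulombs): s·A
  V (voltage, in volts): kg·m²/(s³·A)  → in the denominator, contributes s³·A/(kg·m²)

Multiplying the contributions: [s·A] · [s³·A/(kg·m²)]
Adding exponents of each base unit: kg: -1, m: -2, s: 4, A: 2
SI base units of capacitance: s⁴·A²/(kg·m²)

Answer: s⁴·A²/(kg·m²)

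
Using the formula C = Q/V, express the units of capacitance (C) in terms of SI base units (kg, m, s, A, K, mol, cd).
Units of each symbol in C = Q/V:
  Q (charge, in coulombs): s·A
  V (voltage, in volts): kg·m²/(s³·A)  → in the denominator, contributes s³·A/(kg·m²)

Multiplying the contributions: [s·A] · [s³·A/(kg·m²)]
Adding exponents of each base unit: kg: -1, m: -2, s: 4, A: 2
SI base units of capacitance: s⁴·A²/(kg·m²)

Answer: s⁴·A²/(kg·m²)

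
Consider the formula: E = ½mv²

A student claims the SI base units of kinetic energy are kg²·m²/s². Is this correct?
Units of each symbol in E = ½mv²:
  m (mass): kg
  v (speed): m/s  → to the power 2, contributes m²/s²
  The factor ½ is dimensionless.

Multiplying the contributions: [kg] · [m²/s²]
Adding exponents of each base unit: kg: 1, m: 2, s: -2
SI base units of kinetic energy: kg·m²/s²

The claimed units kg²·m²/s² (exponents kg: 2, m: 2, s: -2) do not match the derived units kg·m²/s² (exponents kg: 1, m: 2, s: -2), so the claim is incorrect.

Answer: No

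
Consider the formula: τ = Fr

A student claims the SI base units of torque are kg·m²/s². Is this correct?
Units of each symbol in τ = Fr:
  F (force): kg·m/s²
  r (lever arm): m

Multiplying the contributions: [kg·m/s²] · [m]
Adding exponents of each base unit: kg: 1, m: 2, s: -2
SI base units of torque: kg·m²/s²

The claimed units kg·m²/s² match the derived units, so the claim is correct.

Answer: Yes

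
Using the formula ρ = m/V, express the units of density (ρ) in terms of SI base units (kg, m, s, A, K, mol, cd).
Units of each symbol in ρ = m/V:
  m (mass): kg
  V (volume): m³  → in the denominator, contributes 1/m³

Multiplying the contributions: [kg] · [1/m³]
Adding exponents of each base unit: kg: 1, m: -3
SI base units of density: kg/m³

Answer: kg/m³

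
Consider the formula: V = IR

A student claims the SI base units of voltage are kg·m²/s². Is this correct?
Units of each symbol in V = IR:
  I (current): A
  R (resistance, in ohms): kg·m²/(s³·A²)

Multiplying the contributions: [A] · [kg·m²/(s³·A²)]
Adding exponents of each base unit: kg: 1, m: 2, s: -3, A: -1
SI base units of voltage: kg·m²/(s³·A)

The claimed units kg·m²/s² (exponents kg: 1, m: 2, s: -2) do not match the derived units kg·m²/(s³·A) (exponents kg: 1, m: 2, s: -3, A: -1), so the claim is incorrect.

Answer: No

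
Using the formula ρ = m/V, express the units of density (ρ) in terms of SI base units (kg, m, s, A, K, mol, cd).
Units of each symbol in ρ = m/V:
  m (mass): kg
  V (volume): m³  → in the denominator, contributes 1/m³

Multiplying the contributions: [kg] · [1/m³]
Adding exponents of each base unit: kg: 1, m: -3
SI base units of density: kg/m³

Answer: kg/m³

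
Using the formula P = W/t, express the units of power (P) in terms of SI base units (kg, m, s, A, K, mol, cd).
Units of each symbol in P = W/t:
  W (work): kg·m²/s²
  t (time): s  → in the denominator, contributes 1/s

Multiplying the contributions: [kg·m²/s²] · [1/s]
Adding exponents of each base unit: kg: 1, m: 2, s: -3
SI base units of power: kg·m²/s³

Answer: kg·m²/s³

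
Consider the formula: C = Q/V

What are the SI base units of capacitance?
Units of each symbol in C = Q/V:
  Q (charge, in coulombs): s·A
  V (voltage, in volts): kg·m²/(s³·A)  → in the denominator, contributes s³·A/(kg·m²)

Multiplying the contributions: [s·A] · [s³·A/(kg·m²)]
Adding exponents of each base unit: kg: -1, m: -2, s: 4, A: 2
SI base units of capacitance: s⁴·A²/(kg·m²)

Answer: s⁴·A²/(kg·m²)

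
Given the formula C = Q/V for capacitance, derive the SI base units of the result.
Units of each symbol in C = Q/V:
  Q (charge, in coulombs): s·A
  V (voltage, in volts): kg·m²/(s³·A)  → in the denominator, contributes s³·A/(kg·m²)

Multiplying the contributions: [s·A] · [s³·A/(kg·m²)]
Adding exponents of each base unit: kg: -1, m: -2, s: 4, A: 2
SI base units of capacitance: s⁴·A²/(kg·m²)

Answer: s⁴·A²/(kg·m²)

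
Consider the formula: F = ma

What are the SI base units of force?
Units of each symbol in F = ma:
  m (mass): kg
  a (acceleration): m/s²

Multiplying the contributions: [kg] · [m/s²]
Adding exponents of each base unit: kg: 1, m: 1, s: -2
SI base units of force: kg·m/s²

Answer: kg·m/s²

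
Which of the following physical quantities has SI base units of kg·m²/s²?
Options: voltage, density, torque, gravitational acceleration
Checking the SI base units of each option:
  voltage (V = IR): kg·m²/(s³·A)  ✗
  density (ρ = m/V): kg/m³  ✗
  torque (τ = Fr): kg·m²/s²  ✓ matches
  gravitational acceleration (g = GM/r²): m/s²  ✗

Only torque has units kg·m²/s².

Answer: torque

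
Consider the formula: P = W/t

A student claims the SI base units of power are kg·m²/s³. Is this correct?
Units of each symbol in P = W/t:
  W (work): kg·m²/s²
  t (time): s  → in the denominator, contributes 1/s

Multiplying the contributions: [kg·m²/s²] · [1/s]
Adding exponents of each base unit: kg: 1, m: 2, s: -3
SI base units of power: kg·m²/s³

The claimed units kg·m²/s³ match the derived units, so the claim is correct.

Answer: Yes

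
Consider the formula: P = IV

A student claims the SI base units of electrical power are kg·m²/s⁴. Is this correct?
Units of each symbol in P = IV:
  I (current): A
  V (voltage, in volts): kg·m²/(s³·A)

Multiplying the contributions: [A] · [kg·m²/(s³·A)]
Adding exponents of each base unit: kg: 1, m: 2, s: -3
SI base units of electrical power: kg·m²/s³

The claimed units kg·m²/s⁴ (exponents kg: 1, m: 2, s: -4) do not match the derived units kg·m²/s³ (exponents kg: 1, m: 2, s: -3), so the claim is incorrect.

Answer: No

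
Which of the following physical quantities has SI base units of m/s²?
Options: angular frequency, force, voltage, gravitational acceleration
Checking the SI base units of each option:
  angular frequency (ω = 2πf): 1/s  ✗
  force (F = ma): kg·m/s²  ✗
  voltage (V = IR): kg·m²/(s³·A)  ✗
  gravitational acceleration (g = GM/r²): m/s²  ✓ matches

Only gravitational acceleration has units m/s².

Answer: gravitational acceleration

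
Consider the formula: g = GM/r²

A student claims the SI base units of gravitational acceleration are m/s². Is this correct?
Units of each symbol in g = GM/r²:
  G (gravitational constant): m³/(kg·s²)
  M (mass): kg
  r (distance): m  → to the power 2 in the denominator, contributes 1/m²

Multiplying the contributions: [m³/(kg·s²)] · [kg] · [1/m²]
Adding exponents of each base unit: m: 1, s: -2
SI base units of gravitational acceleration: m/s²

The claimed units m/s² match the derived units, so the claim is correct.

Answer: Yes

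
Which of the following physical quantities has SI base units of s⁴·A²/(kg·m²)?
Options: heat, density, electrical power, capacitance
Checking the SI base units of each option:
  heat (Q = mcΔT): kg·m²/s²  ✗
  density (ρ = m/V): kg/m³  ✗
  electrical power (P = IV): kg·m²/s³  ✗
  capacitance (C = Q/V): s⁴·A²/(kg·m²)  ✓ matches

Only capacitance has units s⁴·A²/(kg·m²).

Answer: capacitance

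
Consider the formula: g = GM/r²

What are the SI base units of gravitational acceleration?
Units of each symbol in g = GM/r²:
  G (gravitational constant): m³/(kg·s²)
  M (mass): kg
  r (distance): m  → to the power 2 in the denominator, contributes 1/m²

Multiplying the contributions: [m³/(kg·s²)] · [kg] · [1/m²]
Adding exponents of each base unit: m: 1, s: -2
SI base units of gravitational acceleration: m/s²

Answer: m/s²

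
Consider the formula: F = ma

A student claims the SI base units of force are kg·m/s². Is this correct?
Units of each symbol in F = ma:
  m (mass): kg
  a (acceleration): m/s²

Multiplying the contributions: [kg] · [m/s²]
Adding exponents of each base unit: kg: 1, m: 1, s: -2
SI base units of force: kg·m/s²

The claimed units kg·m/s² match the derived units, so the claim is correct.

Answer: Yes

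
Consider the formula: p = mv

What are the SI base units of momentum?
Units of each symbol in p = mv:
  m (mass): kg
  v (velocity): m/s

Multiplying the contributions: [kg] · [m/s]
Adding exponents of each base unit: kg: 1, m: 1, s: -1
SI base units of momentum: kg·m/s

Answer: kg·m/s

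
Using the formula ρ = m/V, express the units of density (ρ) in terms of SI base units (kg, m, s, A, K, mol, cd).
Units of each symbol in ρ = m/V:
  m (mass): kg
  V (volume): m³  → in the denominator, contributes 1/m³

Multiplying the contributions: [kg] · [1/m³]
Adding exponents of each base unit: kg: 1, m: -3
SI base units of density: kg/m³

Answer: kg/m³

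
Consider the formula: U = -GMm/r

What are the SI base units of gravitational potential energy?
Units of each symbol in U = -GMm/r:
  G (gravitational constant): m³/(kg·s²)
  M (mass): kg
  m (mass): kg
  r (distance): m  → in the denominator, contributes 1/m
  The minus sign does not affect the units.

Multiplying the contributions: [m³/(kg·s²)] · [kg] · [kg] · [1/m]
Adding exponents of each base unit: kg: 1, m: 2, s: -2
SI base units of gravitational potential energy: kg·m²/s²

Answer: kg·m²/s²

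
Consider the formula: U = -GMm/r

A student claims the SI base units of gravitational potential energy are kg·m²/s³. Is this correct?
Units of each symbol in U = -GMm/r:
  G (gravitational constant): m³/(kg·s²)
  M (mass): kg
  m (mass): kg
  r (distance): m  → in the denominator, contributes 1/m
  The minus sign does not affect the units.

Multiplying the contributions: [m³/(kg·s²)] · [kg] · [kg] · [1/m]
Adding exponents of each base unit: kg: 1, m: 2, s: -2
SI base units of gravitational potential energy: kg·m²/s²

The claimed units kg·m²/s³ (exponents kg: 1, m: 2, s: -3) do not match the derived units kg·m²/s² (exponents kg: 1, m: 2, s: -2), so the claim is incorrect.

Answer: No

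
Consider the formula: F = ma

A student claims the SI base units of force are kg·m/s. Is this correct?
Units of each symbol in F = ma:
  m (mass): kg
  a (acceleration): m/s²

Multiplying the contributions: [kg] · [m/s²]
Adding exponents of each base unit: kg: 1, m: 1, s: -2
SI base units of force: kg·m/s²

The claimed units kg·m/s (exponents kg: 1, m: 1, s: -1) do not match the derived units kg·m/s² (exponents kg: 1, m: 1, s: -2), so the claim is incorrect.

Answer: No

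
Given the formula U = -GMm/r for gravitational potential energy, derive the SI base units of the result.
Units of each symbol in U = -GMm/r:
  G (gravitational constant): m³/(kg·s²)
  M (mass): kg
  m (mass): kg
  r (distance): m  → in the denominator, contributes 1/m
  The minus sign does not affect the units.

Multiplying the contributions: [m³/(kg·s²)] · [kg] · [kg] · [1/m]
Adding exponents of each base unit: kg: 1, m: 2, s: -2
SI base units of gravitational potential energy: kg·m²/s²

Answer: kg·m²/s²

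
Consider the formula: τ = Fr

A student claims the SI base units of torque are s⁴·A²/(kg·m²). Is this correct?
Units of each symbol in τ = Fr:
  F (force): kg·m/s²
  r (lever arm): m

Multiplying the contributions: [kg·m/s²] · [m]
Adding exponents of each base unit: kg: 1, m: 2, s: -2
SI base units of torque: kg·m²/s²

The claimed units s⁴·A²/(kg·m²) (exponents kg: -1, m: -2, s: 4, A: 2) do not match the derived units kg·m²/s² (exponents kg: 1, m: 2, s: -2), so the claim is incorrect.

Answer: No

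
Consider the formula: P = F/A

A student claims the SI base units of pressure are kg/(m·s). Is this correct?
Units of each symbol in P = F/A:
  F (force): kg·m/s²
  A (area): m²  → in the denominator, contributes 1/m²

Multiplying the contributions: [kg·m/s²] · [1/m²]
Adding exponents of each base unit: kg: 1, m: -1, s: -2
SI base units of pressure: kg/(m·s²)

The claimed units kg/(m·s) (exponents kg: 1, m: -1, s: -1) do not match the derived units kg/(m·s²) (exponents kg: 1, m: -1, s: -2), so the claim is incorrect.

Answer: No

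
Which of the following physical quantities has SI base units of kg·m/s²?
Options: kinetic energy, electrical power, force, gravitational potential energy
Checking the SI base units of each option:
  kinetic energy (E = ½mv²): kg·m²/s²  ✗
  electrical power (P = IV): kg·m²/s³  ✗
  force (F = ma): kg·m/s²  ✓ matches
  gravitational potential energy (U = -GMm/r): kg·m²/s²  ✗

Only force has units kg·m/s².

Answer: force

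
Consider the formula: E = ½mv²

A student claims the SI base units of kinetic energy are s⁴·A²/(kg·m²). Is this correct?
Units of each symbol in E = ½mv²:
  m (mass): kg
  v (speed): m/s  → to the power 2, contributes m²/s²
  The factor ½ is dimensionless.

Multiplying the contributions: [kg] · [m²/s²]
Adding exponents of each base unit: kg: 1, m: 2, s: -2
SI base units of kinetic energy: kg·m²/s²

The claimed units s⁴·A²/(kg·m²) (exponents kg: -1, m: -2, s: 4, A: 2) do not match the derived units kg·m²/s² (exponents kg: 1, m: 2, s: -2), so the claim is incorrect.

Answer: No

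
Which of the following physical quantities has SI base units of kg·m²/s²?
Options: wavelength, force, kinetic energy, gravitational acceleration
Checking the SI base units of each option:
  wavelength (λ = v/f): m  ✗
  force (F = ma): kg·m/s²  ✗
  kinetic energy (E = ½mv²): kg·m²/s²  ✓ matches
  gravitational acceleration (g = GM/r²): m/s²  ✗

Only kinetic energy has units kg·m²/s².

Answer: kinetic energy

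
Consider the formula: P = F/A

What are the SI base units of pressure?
Units of each symbol in P = F/A:
  F (force): kg·m/s²
  A (area): m²  → in the denominator, contributes 1/m²

Multiplying the contributions: [kg·m/s²] · [1/m²]
Adding exponents of each base unit: kg: 1, m: -1, s: -2
SI base units of pressure: kg/(m·s²)

Answer: kg/(m·s²)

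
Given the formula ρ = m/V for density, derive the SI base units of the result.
Units of each symbol in ρ = m/V:
  m (mass): kg
  V (volume): m³  → in the denominator, contributes 1/m³

Multiplying the contributions: [kg] · [1/m³]
Adding exponents of each base unit: kg: 1, m: -3
SI base units of density: kg/m³

Answer: kg/m³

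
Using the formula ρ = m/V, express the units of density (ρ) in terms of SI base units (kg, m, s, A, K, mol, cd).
Units of each symbol in ρ = m/V:
  m (mass): kg
  V (volume): m³  → in the denominator, contributes 1/m³

Multiplying the contributions: [kg] · [1/m³]
Adding exponents of each base unit: kg: 1, m: -3
SI base units of density: kg/m³

Answer: kg/m³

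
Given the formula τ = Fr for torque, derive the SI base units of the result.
Units of each symbol in τ = Fr:
  F (force): kg·m/s²
  r (lever arm): m

Multiplying the contributions: [kg·m/s²] · [m]
Adding exponents of each base unit: kg: 1, m: 2, s: -2
SI base units of torque: kg·m²/s²

Answer: kg·m²/s²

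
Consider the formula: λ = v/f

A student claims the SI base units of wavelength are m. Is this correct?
Units of each symbol in λ = v/f:
  v (wave speed): m/s
  f (frequency): 1/s  → in the denominator, contributes s

Multiplying the contributions: [m/s] · [s]
Adding exponents of each base unit: m: 1
SI base units of wavelength: m

The claimed units m match the derived units, so the claim is correct.

Answer: Yes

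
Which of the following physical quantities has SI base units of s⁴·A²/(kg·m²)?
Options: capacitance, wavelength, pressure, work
Checking the SI base units of each option:
  capacitance (C = Q/V): s⁴·A²/(kg·m²)  ✓ matches
  wavelength (λ = v/f): m  ✗
  pressure (P = F/A): kg/(m·s²)  ✗
  work (W = Fd): kg·m²/s²  ✗

Only capacitance has units s⁴·A²/(kg·m²).

Answer: capacitance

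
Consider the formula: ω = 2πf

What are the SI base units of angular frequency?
Units of each symbol in ω = 2πf:
  f (frequency): 1/s
  The factor 2π is dimensionless.

Multiplying the contributions: [1/s]
Adding exponents of each base unit: s: -1
SI base units of angular frequency: 1/s

Answer: 1/s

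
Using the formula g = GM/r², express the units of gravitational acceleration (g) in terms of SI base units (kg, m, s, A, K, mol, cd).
Units of each symbol in g = GM/r²:
  G (gravitational constant): m³/(kg·s²)
  M (mass): kg
  r (distance): m  → to the power 2 in the denominator, contributes 1/m²

Multiplying the contributions: [m³/(kg·s²)] · [kg] · [1/m²]
Adding exponents of each base unit: m: 1, s: -2
SI base units of gravitational acceleration: m/s²

Answer: m/s²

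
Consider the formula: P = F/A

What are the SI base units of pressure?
Units of each symbol in P = F/A:
  F (force): kg·m/s²
  A (area): m²  → in the denominator, contributes 1/m²

Multiplying the contributions: [kg·m/s²] · [1/m²]
Adding exponents of each base unit: kg: 1, m: -1, s: -2
SI base units of pressure: kg/(m·s²)

Answer: kg/(m·s²)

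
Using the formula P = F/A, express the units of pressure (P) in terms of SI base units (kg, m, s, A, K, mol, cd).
Units of each symbol in P = F/A:
  F (force): kg·m/s²
  A (area): m²  → in the denominator, contributes 1/m²

Multiplying the contributions: [kg·m/s²] · [1/m²]
Adding exponents of each base unit: kg: 1, m: -1, s: -2
SI base units of pressure: kg/(m·s²)

Answer: kg/(m·s²)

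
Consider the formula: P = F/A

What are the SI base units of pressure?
Units of each symbol in P = F/A:
  F (force): kg·m/s²
  A (area): m²  → in the denominator, contributes 1/m²

Multiplying the contributions: [kg·m/s²] · [1/m²]
Adding exponents of each base unit: kg: 1, m: -1, s: -2
SI base units of pressure: kg/(m·s²)

Answer: kg/(m·s²)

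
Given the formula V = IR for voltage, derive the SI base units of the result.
Units of each symbol in V = IR:
  I (current): A
  R (resistance, in ohms): kg·m²/(s³·A²)

Multiplying the contributions: [A] · [kg·m²/(s³·A²)]
Adding exponents of each base unit: kg: 1, m: 2, s: -3, A: -1
SI base units of voltage: kg·m²/(s³·A)

Answer: kg·m²/(s³·A)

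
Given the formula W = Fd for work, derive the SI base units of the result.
Units of each symbol in W = Fd:
  F (force): kg·m/s²
  d (displacement): m

Multiplying the contributions: [kg·m/s²] · [m]
Adding exponents of each base unit: kg: 1, m: 2, s: -2
SI base units of work: kg·m²/s²

Answer: kg·m²/s²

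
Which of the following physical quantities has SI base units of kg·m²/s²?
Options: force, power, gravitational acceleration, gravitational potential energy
Checking the SI base units of each option:
  force (F = ma): kg·m/s²  ✗
  power (P = W/t): kg·m²/s³  ✗
  gravitational acceleration (g = GM/r²): m/s²  ✗
  gravitational potential energy (U = -GMm/r): kg·m²/s²  ✓ matches

Only gravitational potential energy has units kg·m²/s².

Answer: gravitational potential energy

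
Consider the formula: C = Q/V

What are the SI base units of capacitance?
Units of each symbol in C = Q/V:
  Q (charge, in coulombs): s·A
  V (voltage, in volts): kg·m²/(s³·A)  → in the denominator, contributes s³·A/(kg·m²)

Multiplying the contributions: [s·A] · [s³·A/(kg·m²)]
Adding exponents of each base unit: kg: -1, m: -2, s: 4, A: 2
SI base units of capacitance: s⁴·A²/(kg·m²)

Answer: s⁴·A²/(kg·m²)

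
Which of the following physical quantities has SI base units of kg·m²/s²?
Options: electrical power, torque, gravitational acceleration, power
Checking the SI base units of each option:
  electrical power (P = IV): kg·m²/s³  ✗
  torque (τ = Fr): kg·m²/s²  ✓ matches
  gravitational acceleration (g = GM/r²): m/s²  ✗
  power (P = W/t): kg·m²/s³  ✗

Only torque has units kg·m²/s².

Answer: torque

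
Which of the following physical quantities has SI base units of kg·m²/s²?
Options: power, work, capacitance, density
Checking the SI base units of each option:
  power (P = W/t): kg·m²/s³  ✗
  work (W = Fd): kg·m²/s²  ✓ matches
  capacitance (C = Q/V): s⁴·A²/(kg·m²)  ✗
  density (ρ = m/V): kg/m³  ✗

Only work has units kg·m²/s².

Answer: work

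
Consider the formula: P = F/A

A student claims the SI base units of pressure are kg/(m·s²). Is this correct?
Units of each symbol in P = F/A:
  F (force): kg·m/s²
  A (area): m²  → in the denominator, contributes 1/m²

Multiplying the contributions: [kg·m/s²] · [1/m²]
Adding exponents of each base unit: kg: 1, m: -1, s: -2
SI base units of pressure: kg/(m·s²)

The claimed units kg/(m·s²) match the derived units, so the claim is correct.

Answer: Yes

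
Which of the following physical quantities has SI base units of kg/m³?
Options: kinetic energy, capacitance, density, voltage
Checking the SI base units of each option:
  kinetic energy (E = ½mv²): kg·m²/s²  ✗
  capacitance (C = Q/V): s⁴·A²/(kg·m²)  ✗
  density (ρ = m/V): kg/m³  ✓ matches
  voltage (V = IR): kg·m²/(s³·A)  ✗

Only density has units kg/m³.

Answer: density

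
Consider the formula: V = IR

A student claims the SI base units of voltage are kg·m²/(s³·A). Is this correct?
Units of each symbol in V = IR:
  I (current): A
  R (resistance, in ohms): kg·m²/(s³·A²)

Multiplying the contributions: [A] · [kg·m²/(s³·A²)]
Adding exponents of each base unit: kg: 1, m: 2, s: -3, A: -1
SI base units of voltage: kg·m²/(s³·A)

The claimed units kg·m²/(s³·A) match the derived units, so the claim is correct.

Answer: Yes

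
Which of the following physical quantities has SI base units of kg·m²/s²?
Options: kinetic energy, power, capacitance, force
Checking the SI base units of each option:
  kinetic energy (E = ½mv²): kg·m²/s²  ✓ matches
  power (P = W/t): kg·m²/s³  ✗
  capacitance (C = Q/V): s⁴·A²/(kg·m²)  ✗
  force (F = ma): kg·m/s²  ✗

Only kinetic energy has units kg·m²/s².

Answer: kinetic energy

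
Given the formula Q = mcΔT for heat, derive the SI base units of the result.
Units of each symbol in Q = mcΔT:
  m (mass): kg
  c (specific heat capacity, in J/(kg·K)): m²/(s²·K)
  ΔT (temperature change): K

Multiplying the contributions: [kg] · [m²/(s²·K)] · [K]
Adding exponents of each base unit: kg: 1, m: 2, s: -2
SI base units of heat: kg·m²/s²

Answer: kg·m²/s²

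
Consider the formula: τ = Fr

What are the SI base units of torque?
Units of each symbol in τ = Fr:
  F (force): kg·m/s²
  r (lever arm): m

Multiplying the contributions: [kg·m/s²] · [m]
Adding exponents of each base unit: kg: 1, m: 2, s: -2
SI base units of torque: kg·m²/s²

Answer: kg·m²/s²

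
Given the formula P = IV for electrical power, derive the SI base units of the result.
Units of each symbol in P = IV:
  I (current): A
  V (voltage, in volts): kg·m²/(s³·A)

Multiplying the contributions: [A] · [kg·m²/(s³·A)]
Adding exponents of each base unit: kg: 1, m: 2, s: -3
SI base units of electrical power: kg·m²/s³

Answer: kg·m²/s³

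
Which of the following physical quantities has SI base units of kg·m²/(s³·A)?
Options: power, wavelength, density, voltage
Checking the SI base units of each option:
  power (P = W/t): kg·m²/s³  ✗
  wavelength (λ = v/f): m  ✗
  density (ρ = m/V): kg/m³  ✗
  voltage (V = IR): kg·m²/(s³·A)  ✓ matches

Only voltage has units kg·m²/(s³·A).

Answer: voltage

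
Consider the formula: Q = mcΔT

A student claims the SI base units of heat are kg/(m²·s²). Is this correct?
Units of each symbol in Q = mcΔT:
  m (mass): kg
  c (specific heat capacity, in J/(kg·K)): m²/(s²·K)
  ΔT (temperature change): K

Multiplying the contributions: [kg] · [m²/(s²·K)] · [K]
Adding exponents of each base unit: kg: 1, m: 2, s: -2
SI base units of heat: kg·m²/s²

The claimed units kg/(m²·s²) (exponents kg: 1, m: -2, s: -2) do not match the derived units kg·m²/s² (exponents kg: 1, m: 2, s: -2), so the claim is incorrect.

Answer: No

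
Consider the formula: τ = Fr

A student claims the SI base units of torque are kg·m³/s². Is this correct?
Units of each symbol in τ = Fr:
  F (force): kg·m/s²
  r (lever arm): m

Multiplying the contributions: [kg·m/s²] · [m]
Adding exponents of each base unit: kg: 1, m: 2, s: -2
SI base units of torque: kg·m²/s²

The claimed units kg·m³/s² (exponents kg: 1, m: 3, s: -2) do not match the derived units kg·m²/s² (exponents kg: 1, m: 2, s: -2), so the claim is incorrect.

Answer: No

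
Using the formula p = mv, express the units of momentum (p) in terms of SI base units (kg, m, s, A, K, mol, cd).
Units of each symbol in p = mv:
  m (mass): kg
  v (velocity): m/s

Multiplying the contributions: [kg] · [m/s]
Adding exponents of each base unit: kg: 1, m: 1, s: -1
SI base units of momentum: kg·m/s

Answer: kg·m/s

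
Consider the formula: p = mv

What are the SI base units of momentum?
Units of each symbol in p = mv:
  m (mass): kg
  v (velocity): m/s

Multiplying the contributions: [kg] · [m/s]
Adding exponents of each base unit: kg: 1, m: 1, s: -1
SI base units of momentum: kg·m/s

Answer: kg·m/s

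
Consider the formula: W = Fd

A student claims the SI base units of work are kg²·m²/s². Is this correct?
Units of each symbol in W = Fd:
  F (force): kg·m/s²
  d (displacement): m

Multiplying the contributions: [kg·m/s²] · [m]
Adding exponents of each base unit: kg: 1, m: 2, s: -2
SI base units of work: kg·m²/s²

The claimed units kg²·m²/s² (exponents kg: 2, m: 2, s: -2) do not match the derived units kg·m²/s² (exponents kg: 1, m: 2, s: -2), so the claim is incorrect.

Answer: No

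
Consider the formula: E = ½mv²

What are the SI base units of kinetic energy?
Units of each symbol in E = ½mv²:
  m (mass): kg
  v (speed): m/s  → to the power 2, contributes m²/s²
  The factor ½ is dimensionless.

Multiplying the contributions: [kg] · [m²/s²]
Adding exponents of each base unit: kg: 1, m: 2, s: -2
SI base units of kinetic energy: kg·m²/s²

Answer: kg·m²/s²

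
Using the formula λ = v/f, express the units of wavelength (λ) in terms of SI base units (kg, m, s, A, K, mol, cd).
Units of each symbol in λ = v/f:
  v (wave speed): m/s
  f (frequency): 1/s  → in the denominator, contributes s

Multiplying the contributions: [m/s] · [s]
Adding exponents of each base unit: m: 1
SI base units of wavelength: m

Answer: m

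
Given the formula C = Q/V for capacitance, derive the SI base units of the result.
Units of each symbol in C = Q/V:
  Q (charge, in coulombs): s·A
  V (voltage, in volts): kg·m²/(s³·A)  → in the denominator, contributes s³·A/(kg·m²)

Multiplying the contributions: [s·A] · [s³·A/(kg·m²)]
Adding exponents of each base unit: kg: -1, m: -2, s: 4, A: 2
SI base units of capacitance: s⁴·A²/(kg·m²)

Answer: s⁴·A²/(kg·m²)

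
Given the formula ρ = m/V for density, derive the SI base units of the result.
Units of each symbol in ρ = m/V:
  m (mass): kg
  V (volume): m³  → in the denominator, contributes 1/m³

Multiplying the contributions: [kg] · [1/m³]
Adding exponents of each base unit: kg: 1, m: -3
SI base units of density: kg/m³

Answer: kg/m³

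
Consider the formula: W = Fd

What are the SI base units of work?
Units of each symbol in W = Fd:
  F (force): kg·m/s²
  d (displacement): m

Multiplying the contributions: [kg·m/s²] · [m]
Adding exponents of each base unit: kg: 1, m: 2, s: -2
SI base units of work: kg·m²/s²

Answer: kg·m²/s²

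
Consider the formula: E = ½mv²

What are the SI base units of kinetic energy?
Units of each symbol in E = ½mv²:
  m (mass): kg
  v (speed): m/s  → to the power 2, contributes m²/s²
  The factor ½ is dimensionless.

Multiplying the contributions: [kg] · [m²/s²]
Adding exponents of each base unit: kg: 1, m: 2, s: -2
SI base units of kinetic energy: kg·m²/s²

Answer: kg·m²/s²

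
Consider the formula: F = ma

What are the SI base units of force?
Units of each symbol in F = ma:
  m (mass): kg
  a (acceleration): m/s²

Multiplying the contributions: [kg] · [m/s²]
Adding exponents of each base unit: kg: 1, m: 1, s: -2
SI base units of force: kg·m/s²

Answer: kg·m/s²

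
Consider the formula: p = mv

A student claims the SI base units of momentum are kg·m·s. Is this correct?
Units of each symbol in p = mv:
  m (mass): kg
  v (velocity): m/s

Multiplying the contributions: [kg] · [m/s]
Adding exponents of each base unit: kg: 1, m: 1, s: -1
SI base units of momentum: kg·m/s

The claimed units kg·m·s (exponents kg: 1, m: 1, s: 1) do not match the derived units kg·m/s (exponents kg: 1, m: 1, s: -1), so the claim is incorrect.

Answer: No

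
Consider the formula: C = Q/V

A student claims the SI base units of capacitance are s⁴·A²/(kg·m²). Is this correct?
Units of each symbol in C = Q/V:
  Q (charge, in coulombs): s·A
  V (voltage, in volts): kg·m²/(s³·A)  → in the denominator, contributes s³·A/(kg·m²)

Multiplying the contributions: [s·A] · [s³·A/(kg·m²)]
Adding exponents of each base unit: kg: -1, m: -2, s: 4, A: 2
SI base units of capacitance: s⁴·A²/(kg·m²)

The claimed units s⁴·A²/(kg·m²) match the derived units, so the claim is correct.

Answer: Yes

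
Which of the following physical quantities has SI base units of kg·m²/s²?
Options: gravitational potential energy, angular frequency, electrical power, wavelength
Checking the SI base units of each option:
  gravitational potential energy (U = -GMm/r): kg·m²/s²  ✓ matches
  angular frequency (ω = 2πf): 1/s  ✗
  electrical power (P = IV): kg·m²/s³  ✗
  wavelength (λ = v/f): m  ✗

Only gravitational potential energy has units kg·m²/s².

Answer: gravitational potential energy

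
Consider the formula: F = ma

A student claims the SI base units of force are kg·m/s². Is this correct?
Units of each symbol in F = ma:
  m (mass): kg
  a (acceleration): m/s²

Multiplying the contributions: [kg] · [m/s²]
Adding exponents of each base unit: kg: 1, m: 1, s: -2
SI base units of force: kg·m/s²

The claimed units kg·m/s² match the derived units, so the claim is correct.

Answer: Yes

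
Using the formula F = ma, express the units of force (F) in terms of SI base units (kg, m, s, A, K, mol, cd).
Units of each symbol in F = ma:
  m (mass): kg
  a (acceleration): m/s²

Multiplying the contributions: [kg] · [m/s²]
Adding exponents of each base unit: kg: 1, m: 1, s: -2
SI base units of force: kg·m/s²

Answer: kg·m/s²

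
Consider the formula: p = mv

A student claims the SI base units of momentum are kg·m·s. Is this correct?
Units of each symbol in p = mv:
  m (mass): kg
  v (velocity): m/s

Multiplying the contributions: [kg] · [m/s]
Adding exponents of each base unit: kg: 1, m: 1, s: -1
SI base units of momentum: kg·m/s

The claimed units kg·m·s (exponents kg: 1, m: 1, s: 1) do not match the derived units kg·m/s (exponents kg: 1, m: 1, s: -1), so the claim is incorrect.

Answer: No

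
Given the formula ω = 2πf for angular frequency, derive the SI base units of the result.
Units of each symbol in ω = 2πf:
  f (frequency): 1/s
  The factor 2π is dimensionless.

Multiplying the contributions: [1/s]
Adding exponents of each base unit: s: -1
SI base units of angular frequency: 1/s

Answer: 1/s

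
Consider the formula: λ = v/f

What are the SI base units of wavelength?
Units of each symbol in λ = v/f:
  v (wave speed): m/s
  f (frequency): 1/s  → in the denominator, contributes s

Multiplying the contributions: [m/s] · [s]
Adding exponents of each base unit: m: 1
SI base units of wavelength: m

Answer: m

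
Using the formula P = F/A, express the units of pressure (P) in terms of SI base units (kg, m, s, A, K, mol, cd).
Units of each symbol in P = F/A:
  F (force): kg·m/s²
  A (area): m²  → in the denominator, contributes 1/m²

Multiplying the contributions: [kg·m/s²] · [1/m²]
Adding exponents of each base unit: kg: 1, m: -1, s: -2
SI base units of pressure: kg/(m·s²)

Answer: kg/(m·s²)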